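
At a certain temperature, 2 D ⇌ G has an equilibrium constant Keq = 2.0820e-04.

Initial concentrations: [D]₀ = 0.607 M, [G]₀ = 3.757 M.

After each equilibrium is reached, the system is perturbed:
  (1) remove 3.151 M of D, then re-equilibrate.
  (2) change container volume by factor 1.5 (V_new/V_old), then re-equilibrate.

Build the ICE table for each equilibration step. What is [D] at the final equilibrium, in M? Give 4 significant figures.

Q₀ = 10.2 vs Keq = 2.0820e-04 ⇒ Q>K, reverse
Step 1:
                   D          G
  I            0.607      3.757
  C            7.487     -3.743
  E            8.094    0.01364
  solve Keq expr → x = -3.743; check Q = 2.0820e-04
Then remove 3.151 M of D.
Step 2:
                   D          G
  I            4.943    0.01364
  C          0.01703  -0.008517
  E             4.96   0.005122
  solve Keq expr → x = -0.008517; check Q = 2.0820e-04
Then change container volume by factor 1.5 (V_new/V_old).
Step 3:
                   D          G
  I            3.307   0.003414
  C          0.00227  -0.001135
  E            3.309   0.002279
  solve Keq expr → x = -0.001135; check Q = 2.0820e-04

[D]_eq = 3.309 M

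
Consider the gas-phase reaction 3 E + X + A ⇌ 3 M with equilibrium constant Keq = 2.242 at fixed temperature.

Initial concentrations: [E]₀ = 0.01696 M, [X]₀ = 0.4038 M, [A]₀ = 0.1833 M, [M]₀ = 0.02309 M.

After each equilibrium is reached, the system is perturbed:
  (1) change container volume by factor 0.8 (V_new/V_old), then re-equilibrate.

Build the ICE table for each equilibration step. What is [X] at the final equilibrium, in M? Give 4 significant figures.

Q₀ = 34.09 vs Keq = 2.242 ⇒ Q>K, reverse
Step 1:
                    E           X           A           M
  init        0.01696      0.4038      0.1833     0.02309
  Δ          0.008816    0.002939    0.002939   -0.008816
  eq          0.02578      0.4067      0.1862     0.01427
  solve Keq expr → x = -0.002939; check Q = 2.242
Then change container volume by factor 0.8 (V_new/V_old).
Step 2:
                    E           X           A           M
  init        0.03222      0.5084      0.2328     0.01784
  Δ         -0.001728 -5.7599e-04 -5.7599e-04    0.001728
  eq          0.03049      0.5078      0.2322     0.01957
  solve Keq expr → x = 5.7599e-04; check Q = 2.242

[X]_eq = 0.5078 M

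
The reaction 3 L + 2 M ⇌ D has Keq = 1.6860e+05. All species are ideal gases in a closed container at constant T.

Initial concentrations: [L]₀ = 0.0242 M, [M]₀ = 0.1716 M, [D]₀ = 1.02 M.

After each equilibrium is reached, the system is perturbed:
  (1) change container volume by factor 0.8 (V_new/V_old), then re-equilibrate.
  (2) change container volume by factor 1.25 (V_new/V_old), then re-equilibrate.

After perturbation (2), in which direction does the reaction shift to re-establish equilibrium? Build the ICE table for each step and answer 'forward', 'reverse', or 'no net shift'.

Q₀ = 2.4441e+06 vs Keq = 1.6860e+05 ⇒ Q>K, reverse
Step 1:
                   L          M          D
  I           0.0242     0.1716       1.02
  C          0.03039    0.02026   -0.01013
  E          0.05459     0.1919       1.01
  solve Keq expr → x = -0.01013; check Q = 1.6860e+05
Then change container volume by factor 0.8 (V_new/V_old).
Step 2:
                   L          M          D
  I          0.06824     0.2398      1.262
  C         -0.01593   -0.01062   0.005312
  E          0.05231     0.2292      1.268
  solve Keq expr → x = 0.005312; check Q = 1.6860e+05
Then change container volume by factor 1.25 (V_new/V_old).
Step 3:
                   L          M          D
  I          0.04185     0.1834      1.014
  C          0.01275   0.008498  -0.004249
  E          0.05459     0.1919       1.01
  solve Keq expr → x = -0.004249; check Q = 1.6860e+05

Direction: reverse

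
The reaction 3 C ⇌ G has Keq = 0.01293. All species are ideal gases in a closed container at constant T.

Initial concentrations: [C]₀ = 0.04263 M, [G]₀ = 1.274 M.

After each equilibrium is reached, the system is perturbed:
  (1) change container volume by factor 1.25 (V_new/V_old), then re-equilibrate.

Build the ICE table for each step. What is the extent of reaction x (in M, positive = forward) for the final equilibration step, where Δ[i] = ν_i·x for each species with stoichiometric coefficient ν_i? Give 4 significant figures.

x = -0.05472 M

Q₀ = 1.6445e+04 vs Keq = 0.01293 ⇒ Q>K, reverse
Step 1:
                   C          G
  I          0.04263      1.274
  C            2.867    -0.9556
  E            2.909     0.3184
  solve Keq expr → x = -0.9556; check Q = 0.01293
Then change container volume by factor 1.25 (V_new/V_old).
Step 2:
                   C          G
  I            2.328     0.2547
  C           0.1642   -0.05472
  E            2.492        0.2
  solve Keq expr → x = -0.05472; check Q = 0.01293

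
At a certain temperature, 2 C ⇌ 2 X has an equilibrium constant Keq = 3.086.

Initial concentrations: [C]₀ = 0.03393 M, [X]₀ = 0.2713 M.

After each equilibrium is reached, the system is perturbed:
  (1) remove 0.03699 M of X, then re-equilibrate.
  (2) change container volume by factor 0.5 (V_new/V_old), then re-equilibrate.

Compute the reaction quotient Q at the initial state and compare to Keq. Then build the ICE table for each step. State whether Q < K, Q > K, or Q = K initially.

Q₀ = 63.93 vs Keq = 3.086 ⇒ Q>K, reverse
Step 1:
                  C         X
  Initial   0.03393    0.2713
  Change    0.07679  -0.07679
  Equil      0.1107    0.1945
  solve Keq expr → x = -0.0384; check Q = 3.086
Then remove 0.03699 M of X.
Step 2:
                  C         X
  Initial    0.1107    0.1575
  Change   -0.01342   0.01342
  Equil      0.0973    0.1709
  solve Keq expr → x = 0.006709; check Q = 3.086
Then change container volume by factor 0.5 (V_new/V_old).
Step 3:
                  C         X
  Initial    0.1946    0.3419
  Change          0         0
  Equil      0.1946    0.3419
  solve Keq expr → x = 0; check Q = 3.086

Q₀ = 63.93; Q > K (proceeds reverse)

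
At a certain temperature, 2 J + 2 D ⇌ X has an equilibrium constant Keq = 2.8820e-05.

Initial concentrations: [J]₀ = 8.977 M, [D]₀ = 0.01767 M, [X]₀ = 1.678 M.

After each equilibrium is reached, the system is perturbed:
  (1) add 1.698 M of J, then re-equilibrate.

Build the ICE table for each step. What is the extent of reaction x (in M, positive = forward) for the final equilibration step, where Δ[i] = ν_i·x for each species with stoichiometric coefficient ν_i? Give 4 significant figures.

Q₀ = 66.69 vs Keq = 2.8820e-05 ⇒ Q>K, reverse
Step 1:
                  J         D         X
  Initial     8.977   0.01767     1.678
  Change      3.263     3.263    -1.632
  Equil       12.24     3.281   0.04647
  solve Keq expr → x = -1.632; check Q = 2.8820e-05
Then add 1.698 M of J.
Step 2:
                  J         D         X
  Initial     13.94     3.281   0.04647
  Change   -0.02529  -0.02529   0.01265
  Equil       13.91     3.255   0.05912
  solve Keq expr → x = 0.01265; check Q = 2.8820e-05

x = 0.01265 M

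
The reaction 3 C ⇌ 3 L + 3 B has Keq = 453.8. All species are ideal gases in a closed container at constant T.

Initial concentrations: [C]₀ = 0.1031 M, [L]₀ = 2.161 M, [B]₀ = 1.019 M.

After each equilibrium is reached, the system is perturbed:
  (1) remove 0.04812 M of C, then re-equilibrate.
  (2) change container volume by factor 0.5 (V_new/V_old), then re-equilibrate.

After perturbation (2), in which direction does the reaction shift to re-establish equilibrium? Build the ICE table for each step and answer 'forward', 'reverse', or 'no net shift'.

Q₀ = 9743 vs Keq = 453.8 ⇒ Q>K, reverse
Step 1:
                  C         L         B
  I          0.1031     2.161     1.019
  C          0.1313   -0.1313   -0.1313
  E          0.2344      2.03    0.8877
  solve Keq expr → x = -0.04378; check Q = 453.8
Then remove 0.04812 M of C.
Step 2:
                  C         L         B
  I          0.1863      2.03    0.8877
  C         0.03499  -0.03499  -0.03499
  E          0.2213     1.995    0.8527
  solve Keq expr → x = -0.01166; check Q = 453.8
Then change container volume by factor 0.5 (V_new/V_old).
Step 3:
                  C         L         B
  I          0.4426     3.989     1.705
  C          0.2593   -0.2593   -0.2593
  E          0.7019      3.73     1.446
  solve Keq expr → x = -0.08642; check Q = 453.8

Direction: reverse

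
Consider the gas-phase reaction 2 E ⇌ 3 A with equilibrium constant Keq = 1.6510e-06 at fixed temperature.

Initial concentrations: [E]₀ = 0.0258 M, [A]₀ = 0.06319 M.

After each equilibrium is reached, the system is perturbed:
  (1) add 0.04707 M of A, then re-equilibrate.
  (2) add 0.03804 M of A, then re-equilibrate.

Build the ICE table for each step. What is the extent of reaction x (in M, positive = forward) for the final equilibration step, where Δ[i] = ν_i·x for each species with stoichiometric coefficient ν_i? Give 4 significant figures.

Q₀ = 0.3791 vs Keq = 1.6510e-06 ⇒ Q>K, reverse
Step 1:
                    E           A
  I            0.0258     0.06319
  C           0.04083    -0.06125
  E           0.06663    0.001943
  solve Keq expr → x = -0.02042; check Q = 1.6510e-06
Then add 0.04707 M of A.
Step 2:
                    E           A
  I           0.06663     0.04901
  C             0.031    -0.04651
  E           0.09764    0.002506
  solve Keq expr → x = -0.0155; check Q = 1.6510e-06
Then add 0.03804 M of A.
Step 3:
                    E           A
  I           0.09764     0.04055
  C           0.02508    -0.03763
  E            0.1227    0.002919
  solve Keq expr → x = -0.01254; check Q = 1.6510e-06

x = -0.01254 M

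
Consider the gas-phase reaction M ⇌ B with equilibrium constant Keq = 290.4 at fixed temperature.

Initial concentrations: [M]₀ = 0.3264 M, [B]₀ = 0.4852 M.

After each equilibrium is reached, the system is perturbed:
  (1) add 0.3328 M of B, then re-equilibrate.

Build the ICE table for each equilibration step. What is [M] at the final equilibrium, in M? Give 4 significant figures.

Q₀ = 1.487 vs Keq = 290.4 ⇒ Q<K, forward
Step 1:
                    M           B
  Initial      0.3264      0.4852
  Change      -0.3236      0.3236
  Equil      0.002785      0.8088
  solve Keq expr → x = 0.3236; check Q = 290.4
Then add 0.3328 M of B.
Step 2:
                    M           B
  Initial    0.002785       1.142
  Change     0.001142   -0.001142
  Equil      0.003927        1.14
  solve Keq expr → x = -0.001142; check Q = 290.4

[M]_eq = 0.003927 M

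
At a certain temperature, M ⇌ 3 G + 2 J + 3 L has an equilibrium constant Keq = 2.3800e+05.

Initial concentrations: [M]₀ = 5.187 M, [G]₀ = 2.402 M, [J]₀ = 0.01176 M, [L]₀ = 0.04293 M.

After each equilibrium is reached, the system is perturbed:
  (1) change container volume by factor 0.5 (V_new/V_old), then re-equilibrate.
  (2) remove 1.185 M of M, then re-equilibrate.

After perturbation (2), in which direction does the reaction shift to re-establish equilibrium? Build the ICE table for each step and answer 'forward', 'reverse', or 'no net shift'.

Q₀ = 2.9235e-08 vs Keq = 2.3800e+05 ⇒ Q<K, forward
Step 1:
                    M           G           J           L
  init          5.187       2.402     0.01176     0.04293
  Δ             -1.75       5.249       3.499       5.249
  eq            3.437       7.651       3.511       5.292
  solve Keq expr → x = 1.75; check Q = 2.3800e+05
Then change container volume by factor 0.5 (V_new/V_old).
Step 2:
                    M           G           J           L
  init          6.875        15.3       7.022       10.58
  Δ             1.731      -5.194      -3.463      -5.194
  eq            8.606       10.11       3.559        5.39
  solve Keq expr → x = -1.731; check Q = 2.3800e+05
Then remove 1.185 M of M.
Step 3:
                    M           G           J           L
  init          7.421       10.11       3.559        5.39
  Δ           0.03844     -0.1153    -0.07688     -0.1153
  eq             7.46       9.992       3.482       5.274
  solve Keq expr → x = -0.03844; check Q = 2.3800e+05

Direction: reverse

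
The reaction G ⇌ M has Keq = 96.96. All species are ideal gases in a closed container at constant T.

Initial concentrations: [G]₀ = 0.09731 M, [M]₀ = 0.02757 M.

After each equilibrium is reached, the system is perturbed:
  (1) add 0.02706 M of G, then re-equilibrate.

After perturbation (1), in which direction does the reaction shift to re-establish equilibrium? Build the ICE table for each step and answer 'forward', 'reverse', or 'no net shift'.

Direction: forward

Q₀ = 0.2833 vs Keq = 96.96 ⇒ Q<K, forward
Step 1:
                   G          M
  I          0.09731    0.02757
  C         -0.09604    0.09604
  E         0.001275     0.1236
  solve Keq expr → x = 0.09604; check Q = 96.96
Then add 0.02706 M of G.
Step 2:
                   G          M
  I          0.02833     0.1236
  C         -0.02678    0.02678
  E         0.001551     0.1504
  solve Keq expr → x = 0.02678; check Q = 96.96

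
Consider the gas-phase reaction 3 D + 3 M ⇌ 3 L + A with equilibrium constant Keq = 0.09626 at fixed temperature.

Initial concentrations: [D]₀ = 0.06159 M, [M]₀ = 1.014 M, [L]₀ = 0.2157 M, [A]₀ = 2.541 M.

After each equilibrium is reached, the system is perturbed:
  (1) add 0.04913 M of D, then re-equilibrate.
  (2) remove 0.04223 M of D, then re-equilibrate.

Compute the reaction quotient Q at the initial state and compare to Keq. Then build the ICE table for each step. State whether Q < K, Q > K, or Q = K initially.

Q₀ = 104.7 vs Keq = 0.09626 ⇒ Q>K, reverse
Step 1:
                  D         M         L         A
  I         0.06159     1.014    0.2157     2.541
  C           0.138     0.138    -0.138    -0.046
  E          0.1996     1.152    0.0777     2.495
  solve Keq expr → x = -0.046; check Q = 0.09626
Then add 0.04913 M of D.
Step 2:
                  D         M         L         A
  I          0.2487     1.152    0.0777     2.495
  C        -0.01298  -0.01298   0.01298  0.004328
  E          0.2357     1.139   0.09068     2.499
  solve Keq expr → x = 0.004328; check Q = 0.09626
Then remove 0.04223 M of D.
Step 3:
                  D         M         L         A
  I          0.1935     1.139   0.09068     2.499
  C         0.01115   0.01115  -0.01115 -0.003716
  E          0.2047      1.15   0.07953     2.496
  solve Keq expr → x = -0.003716; check Q = 0.09626

Q₀ = 104.7; Q > K (proceeds reverse)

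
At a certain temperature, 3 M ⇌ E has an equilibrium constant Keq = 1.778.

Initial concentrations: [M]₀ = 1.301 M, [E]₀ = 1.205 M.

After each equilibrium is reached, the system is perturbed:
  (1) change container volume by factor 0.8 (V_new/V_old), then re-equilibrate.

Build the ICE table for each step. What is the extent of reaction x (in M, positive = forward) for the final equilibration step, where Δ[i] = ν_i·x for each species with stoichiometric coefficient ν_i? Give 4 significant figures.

x = 0.04918 M

Q₀ = 0.5472 vs Keq = 1.778 ⇒ Q<K, forward
Step 1:
                    M           E
  I             1.301       1.205
  C            -0.392      0.1307
  E             0.909       1.336
  solve Keq expr → x = 0.1307; check Q = 1.778
Then change container volume by factor 0.8 (V_new/V_old).
Step 2:
                    M           E
  I             1.136        1.67
  C           -0.1475     0.04918
  E            0.9888       1.719
  solve Keq expr → x = 0.04918; check Q = 1.778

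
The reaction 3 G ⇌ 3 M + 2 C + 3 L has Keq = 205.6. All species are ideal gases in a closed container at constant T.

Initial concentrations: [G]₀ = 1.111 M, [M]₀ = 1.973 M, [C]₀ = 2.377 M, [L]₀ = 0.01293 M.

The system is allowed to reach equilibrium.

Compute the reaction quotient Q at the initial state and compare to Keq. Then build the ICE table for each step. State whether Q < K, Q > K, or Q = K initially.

Q₀ = 6.8406e-05; Q < K (proceeds forward)

Q₀ = 6.8406e-05 vs Keq = 205.6 ⇒ Q<K, forward
Step 1:
                    G           M           C           L
  I             1.111       1.973       2.377     0.01293
  C           -0.5921      0.5921      0.3947      0.5921
  E            0.5189       2.565       2.772      0.6051
  solve Keq expr → x = 0.1974; check Q = 205.6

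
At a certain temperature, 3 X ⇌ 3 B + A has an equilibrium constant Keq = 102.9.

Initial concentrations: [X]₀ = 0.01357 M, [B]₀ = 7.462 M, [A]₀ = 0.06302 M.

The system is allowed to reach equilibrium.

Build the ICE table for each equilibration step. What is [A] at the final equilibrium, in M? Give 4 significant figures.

Q₀ = 1.0479e+07 vs Keq = 102.9 ⇒ Q>K, reverse
Step 1:
                    X           B           A
  Initial     0.01357       7.462     0.06302
  Change        0.183      -0.183    -0.06099
  Equil        0.1966       7.279    0.002026
  solve Keq expr → x = -0.06099; check Q = 102.9

[A]_eq = 0.002026 M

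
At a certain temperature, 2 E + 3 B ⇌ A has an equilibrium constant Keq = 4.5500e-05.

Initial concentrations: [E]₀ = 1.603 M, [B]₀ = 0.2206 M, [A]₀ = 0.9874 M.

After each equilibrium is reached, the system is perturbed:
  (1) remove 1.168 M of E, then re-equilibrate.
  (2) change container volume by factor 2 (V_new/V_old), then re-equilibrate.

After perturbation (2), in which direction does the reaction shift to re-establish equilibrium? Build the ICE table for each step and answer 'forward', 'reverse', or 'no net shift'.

Direction: reverse

Q₀ = 35.79 vs Keq = 4.5500e-05 ⇒ Q>K, reverse
Step 1:
                    E           B           A
  I             1.603      0.2206      0.9874
  C              1.94        2.91     -0.9699
  E             3.543        3.13     0.01752
  solve Keq expr → x = -0.9699; check Q = 4.5500e-05
Then remove 1.168 M of E.
Step 2:
                    E           B           A
  I             2.375        3.13     0.01752
  C           0.01861     0.02792   -0.009306
  E             2.393       3.158     0.00821
  solve Keq expr → x = -0.009306; check Q = 4.5500e-05
Then change container volume by factor 2 (V_new/V_old).
Step 3:
                    E           B           A
  I             1.197       1.579    0.004105
  C          0.007679     0.01152   -0.003839
  E             1.204       1.591  2.6559e-04
  solve Keq expr → x = -0.003839; check Q = 4.5500e-05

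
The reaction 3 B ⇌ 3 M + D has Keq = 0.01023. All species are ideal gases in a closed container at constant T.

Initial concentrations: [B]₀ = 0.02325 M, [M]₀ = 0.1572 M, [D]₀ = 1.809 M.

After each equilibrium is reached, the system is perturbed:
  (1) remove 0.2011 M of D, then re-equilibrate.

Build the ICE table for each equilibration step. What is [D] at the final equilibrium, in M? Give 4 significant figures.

[D]_eq = 1.565 M

Q₀ = 559.1 vs Keq = 0.01023 ⇒ Q>K, reverse
Step 1:
                  B         M         D
  init      0.02325    0.1572     1.809
  Δ          0.1297   -0.1297  -0.04324
  eq          0.153   0.02747     1.766
  solve Keq expr → x = -0.04324; check Q = 0.01023
Then remove 0.2011 M of D.
Step 2:
                  B         M         D
  init        0.153   0.02747     1.565
  Δ       -9.5035e-04 9.5035e-04 3.1678e-04
  eq          0.152   0.02843     1.565
  solve Keq expr → x = 3.1678e-04; check Q = 0.01023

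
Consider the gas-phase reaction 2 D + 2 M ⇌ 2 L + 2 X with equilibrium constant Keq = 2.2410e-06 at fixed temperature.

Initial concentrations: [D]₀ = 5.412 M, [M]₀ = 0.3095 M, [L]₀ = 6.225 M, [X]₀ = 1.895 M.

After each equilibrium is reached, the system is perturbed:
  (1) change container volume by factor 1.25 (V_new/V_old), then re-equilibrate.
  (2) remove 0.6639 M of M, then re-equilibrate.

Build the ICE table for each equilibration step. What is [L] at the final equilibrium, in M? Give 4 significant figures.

Q₀ = 49.6 vs Keq = 2.2410e-06 ⇒ Q>K, reverse
Step 1:
                   D          M          L          X
  I            5.412     0.3095      6.225      1.895
  C            1.889      1.889     -1.889     -1.889
  E            7.301      2.199      4.336   0.005544
  solve Keq expr → x = -0.9447; check Q = 2.2410e-06
Then change container volume by factor 1.25 (V_new/V_old).
Step 2:
                   D          M          L          X
  I            5.841      1.759      3.468   0.004435
  C                0          0          0          0
  E            5.841      1.759      3.468   0.004435
  solve Keq expr → x = 0; check Q = 2.2410e-06
Then remove 0.6639 M of M.
Step 3:
                   D          M          L          X
  I            5.841      1.095      3.468   0.004435
  C         0.001667   0.001667  -0.001667  -0.001667
  E            5.843      1.097      3.467   0.002768
  solve Keq expr → x = -8.3371e-04; check Q = 2.2410e-06

[L]_eq = 3.467 M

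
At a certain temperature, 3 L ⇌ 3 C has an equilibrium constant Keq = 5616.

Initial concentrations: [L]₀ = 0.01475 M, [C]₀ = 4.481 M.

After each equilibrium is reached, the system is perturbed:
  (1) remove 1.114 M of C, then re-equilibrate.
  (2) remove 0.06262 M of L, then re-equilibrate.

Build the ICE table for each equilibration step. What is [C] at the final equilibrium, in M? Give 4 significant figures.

Q₀ = 2.8038e+07 vs Keq = 5616 ⇒ Q>K, reverse
Step 1:
                  L         C
  init      0.01475     4.481
  Δ          0.2247   -0.2247
  eq         0.2395     4.256
  solve Keq expr → x = -0.0749; check Q = 5616
Then remove 1.114 M of C.
Step 2:
                  L         C
  init       0.2395     3.142
  Δ        -0.05933   0.05933
  eq         0.1801     3.202
  solve Keq expr → x = 0.01978; check Q = 5616
Then remove 0.06262 M of L.
Step 3:
                  L         C
  init       0.1175     3.202
  Δ         0.05928  -0.05928
  eq         0.1768     3.142
  solve Keq expr → x = -0.01976; check Q = 5616

[C]_eq = 3.142 M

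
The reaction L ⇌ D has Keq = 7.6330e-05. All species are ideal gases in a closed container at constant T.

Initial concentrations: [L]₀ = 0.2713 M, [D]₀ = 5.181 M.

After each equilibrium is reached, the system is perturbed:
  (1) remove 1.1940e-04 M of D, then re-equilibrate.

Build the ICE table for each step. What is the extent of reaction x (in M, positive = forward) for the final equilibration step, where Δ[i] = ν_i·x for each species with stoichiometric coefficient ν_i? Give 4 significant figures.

x = 1.1939e-04 M

Q₀ = 19.1 vs Keq = 7.6330e-05 ⇒ Q>K, reverse
Step 1:
                    L           D
  init         0.2713       5.181
  Δ             5.181      -5.181
  eq            5.452  4.1614e-04
  solve Keq expr → x = -5.181; check Q = 7.6330e-05
Then remove 1.1940e-04 M of D.
Step 2:
                    L           D
  init          5.452  2.9674e-04
  Δ       -1.1939e-04  1.1939e-04
  eq            5.452  4.1613e-04
  solve Keq expr → x = 1.1939e-04; check Q = 7.6330e-05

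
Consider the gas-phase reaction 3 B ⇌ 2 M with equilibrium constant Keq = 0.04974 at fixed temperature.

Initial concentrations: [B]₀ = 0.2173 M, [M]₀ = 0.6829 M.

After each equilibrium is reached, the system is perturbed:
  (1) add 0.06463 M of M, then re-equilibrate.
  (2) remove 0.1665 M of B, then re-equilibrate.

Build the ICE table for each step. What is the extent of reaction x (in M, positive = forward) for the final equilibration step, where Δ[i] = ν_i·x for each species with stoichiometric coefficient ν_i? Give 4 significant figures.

Q₀ = 45.45 vs Keq = 0.04974 ⇒ Q>K, reverse
Step 1:
                  B         M
  init       0.2173    0.6829
  Δ          0.7205   -0.4803
  eq         0.9378    0.2026
  solve Keq expr → x = -0.2402; check Q = 0.04974
Then add 0.06463 M of M.
Step 2:
                  B         M
  init       0.9378    0.2672
  Δ         0.06488  -0.04325
  eq          1.003    0.2239
  solve Keq expr → x = -0.02163; check Q = 0.04974
Then remove 0.1665 M of B.
Step 3:
                  B         M
  init       0.8362    0.2239
  Δ         0.05462  -0.03641
  eq         0.8908    0.1875
  solve Keq expr → x = -0.01821; check Q = 0.04974

x = -0.01821 M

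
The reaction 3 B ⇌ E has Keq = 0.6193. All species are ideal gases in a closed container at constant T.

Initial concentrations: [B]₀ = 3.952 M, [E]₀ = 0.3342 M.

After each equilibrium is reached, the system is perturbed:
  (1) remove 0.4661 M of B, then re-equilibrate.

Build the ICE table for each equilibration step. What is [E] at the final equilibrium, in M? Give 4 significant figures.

Q₀ = 0.005414 vs Keq = 0.6193 ⇒ Q<K, forward
Step 1:
                  B         E
  init        3.952    0.3342
  Δ          -2.694    0.8981
  eq          1.258     1.232
  solve Keq expr → x = 0.8981; check Q = 0.6193
Then remove 0.4661 M of B.
Step 2:
                  B         E
  init       0.7917     1.232
  Δ          0.4169    -0.139
  eq          1.209     1.093
  solve Keq expr → x = -0.139; check Q = 0.6193

[E]_eq = 1.093 M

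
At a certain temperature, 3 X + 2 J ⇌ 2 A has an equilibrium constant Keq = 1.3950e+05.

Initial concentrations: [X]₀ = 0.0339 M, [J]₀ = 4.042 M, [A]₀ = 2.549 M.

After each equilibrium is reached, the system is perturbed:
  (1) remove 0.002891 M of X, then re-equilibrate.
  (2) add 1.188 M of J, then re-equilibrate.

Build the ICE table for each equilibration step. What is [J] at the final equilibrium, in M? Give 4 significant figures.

[J]_eq = 5.217 M

Q₀ = 1.0208e+04 vs Keq = 1.3950e+05 ⇒ Q<K, forward
Step 1:
                  X         J         A
  init       0.0339     4.042     2.549
  Δ        -0.01964  -0.01309   0.01309
  eq        0.01426     4.029     2.562
  solve Keq expr → x = 0.006547; check Q = 1.3950e+05
Then remove 0.002891 M of X.
Step 2:
                  X         J         A
  init      0.01137     4.029     2.562
  Δ        0.002879   0.00192  -0.00192
  eq        0.01425     4.031      2.56
  solve Keq expr → x = -9.5978e-04; check Q = 1.3950e+05
Then add 1.188 M of J.
Step 3:
                  X         J         A
  init      0.01425     5.219      2.56
  Δ       -0.002247 -0.001498  0.001498
  eq          0.012     5.217     2.562
  solve Keq expr → x = 7.4892e-04; check Q = 1.3950e+05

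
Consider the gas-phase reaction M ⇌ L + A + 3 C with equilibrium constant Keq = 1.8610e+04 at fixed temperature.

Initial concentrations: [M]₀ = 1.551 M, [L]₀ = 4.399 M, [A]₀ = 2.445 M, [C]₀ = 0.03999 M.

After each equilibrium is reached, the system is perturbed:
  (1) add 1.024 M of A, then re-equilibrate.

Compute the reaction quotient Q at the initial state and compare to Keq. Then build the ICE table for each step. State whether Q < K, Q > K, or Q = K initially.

Q₀ = 4.4348e-04 vs Keq = 1.8610e+04 ⇒ Q<K, forward
Step 1:
                    M           L           A           C
  init          1.551       4.399       2.445     0.03999
  Δ            -1.448       1.448       1.448       4.344
  eq            0.103       5.847       3.893       4.384
  solve Keq expr → x = 1.448; check Q = 1.8610e+04
Then add 1.024 M of A.
Step 2:
                    M           L           A           C
  init          0.103       5.847       4.917       4.384
  Δ           0.02069    -0.02069    -0.02069    -0.06207
  eq           0.1237       5.826       4.896       4.322
  solve Keq expr → x = -0.02069; check Q = 1.8610e+04

Q₀ = 4.4348e-04; Q < K (proceeds forward)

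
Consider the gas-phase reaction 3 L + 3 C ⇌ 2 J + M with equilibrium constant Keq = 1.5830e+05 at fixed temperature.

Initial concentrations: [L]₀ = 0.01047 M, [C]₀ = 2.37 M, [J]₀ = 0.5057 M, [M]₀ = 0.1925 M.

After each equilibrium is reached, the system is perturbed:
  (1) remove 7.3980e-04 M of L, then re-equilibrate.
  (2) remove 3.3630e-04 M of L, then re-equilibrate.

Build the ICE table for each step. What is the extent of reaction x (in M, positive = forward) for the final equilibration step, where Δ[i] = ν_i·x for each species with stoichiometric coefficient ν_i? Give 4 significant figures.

Q₀ = 3222 vs Keq = 1.5830e+05 ⇒ Q<K, forward
Step 1:
                    L           C           J           M
  Initial     0.01047        2.37      0.5057      0.1925
  Change    -0.007571   -0.007571    0.005047    0.002524
  Equil      0.002899       2.362      0.5107       0.195
  solve Keq expr → x = 0.002524; check Q = 1.5830e+05
Then remove 7.3980e-04 M of L.
Step 2:
                    L           C           J           M
  Initial     0.00216       2.362      0.5107       0.195
  Change   7.3583e-04  7.3583e-04 -4.9055e-04 -2.4528e-04
  Equil      0.002895       2.363      0.5103      0.1948
  solve Keq expr → x = -2.4528e-04; check Q = 1.5830e+05
Then remove 3.3630e-04 M of L.
Step 3:
                    L           C           J           M
  Initial    0.002559       2.363      0.5103      0.1948
  Change   3.3449e-04  3.3449e-04 -2.2300e-04 -1.1150e-04
  Equil      0.002894       2.363        0.51      0.1947
  solve Keq expr → x = -1.1150e-04; check Q = 1.5830e+05

x = -1.1150e-04 M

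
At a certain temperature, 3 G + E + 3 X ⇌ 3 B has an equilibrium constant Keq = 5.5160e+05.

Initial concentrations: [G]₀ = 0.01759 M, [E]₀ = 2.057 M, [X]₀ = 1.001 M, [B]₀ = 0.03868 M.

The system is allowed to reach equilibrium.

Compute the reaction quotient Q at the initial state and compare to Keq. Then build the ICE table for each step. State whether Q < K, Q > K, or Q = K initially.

Q₀ = 5.154 vs Keq = 5.5160e+05 ⇒ Q<K, forward
Step 1:
                   G          E          X          B
  Initial    0.01759      2.057      1.001    0.03868
  Change    -0.01705  -0.005682   -0.01705    0.01705
  Equil   5.4350e-04      2.051      0.984    0.05573
  solve Keq expr → x = 0.005682; check Q = 5.5160e+05

Q₀ = 5.154; Q < K (proceeds forward)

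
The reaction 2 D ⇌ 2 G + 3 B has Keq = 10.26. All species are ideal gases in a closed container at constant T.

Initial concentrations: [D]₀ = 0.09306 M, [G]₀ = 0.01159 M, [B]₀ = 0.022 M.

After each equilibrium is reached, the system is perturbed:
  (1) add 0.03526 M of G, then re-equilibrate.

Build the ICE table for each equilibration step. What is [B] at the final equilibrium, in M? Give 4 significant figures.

Q₀ = 1.6516e-07 vs Keq = 10.26 ⇒ Q<K, forward
Step 1:
                    D           G           B
  init        0.09306     0.01159       0.022
  Δ          -0.09104     0.09104      0.1366
  eq         0.002023      0.1026      0.1586
  solve Keq expr → x = 0.04552; check Q = 10.26
Then add 0.03526 M of G.
Step 2:
                    D           G           B
  init       0.002023      0.1379      0.1586
  Δ        6.5687e-04 -6.5687e-04 -9.8531e-04
  eq          0.00268      0.1372      0.1576
  solve Keq expr → x = -3.2844e-04; check Q = 10.26

[B]_eq = 0.1576 M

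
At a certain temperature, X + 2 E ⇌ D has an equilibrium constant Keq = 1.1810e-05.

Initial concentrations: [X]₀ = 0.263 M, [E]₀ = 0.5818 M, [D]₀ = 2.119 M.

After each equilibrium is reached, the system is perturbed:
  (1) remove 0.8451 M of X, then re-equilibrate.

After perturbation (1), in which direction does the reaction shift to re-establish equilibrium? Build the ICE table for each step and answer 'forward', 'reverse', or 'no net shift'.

Direction: reverse

Q₀ = 23.8 vs Keq = 1.1810e-05 ⇒ Q>K, reverse
Step 1:
                   X          E          D
  I            0.263     0.5818      2.119
  C            2.118      4.237     -2.118
  E            2.381      4.818 6.5297e-04
  solve Keq expr → x = -2.118; check Q = 1.1810e-05
Then remove 0.8451 M of X.
Step 2:
                   X          E          D
  I            1.536      4.818 6.5297e-04
  C       2.3158e-04 4.6317e-04 -2.3158e-04
  E            1.536      4.819 4.2139e-04
  solve Keq expr → x = -2.3158e-04; check Q = 1.1810e-05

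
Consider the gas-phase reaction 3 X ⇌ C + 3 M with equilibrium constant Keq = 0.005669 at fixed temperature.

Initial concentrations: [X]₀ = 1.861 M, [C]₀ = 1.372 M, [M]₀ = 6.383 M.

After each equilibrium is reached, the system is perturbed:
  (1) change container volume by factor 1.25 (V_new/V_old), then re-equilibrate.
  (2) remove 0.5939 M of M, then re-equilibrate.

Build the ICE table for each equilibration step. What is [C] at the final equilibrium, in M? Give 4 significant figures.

Q₀ = 55.36 vs Keq = 0.005669 ⇒ Q>K, reverse
Step 1:
                   X          C          M
  I            1.861      1.372      6.383
  C            3.903     -1.301     -3.903
  E            5.764    0.07113       2.48
  solve Keq expr → x = -1.301; check Q = 0.005669
Then change container volume by factor 1.25 (V_new/V_old).
Step 2:
                   X          C          M
  I            4.611     0.0569      1.984
  C         -0.02953   0.009843    0.02953
  E            4.581    0.06675      2.014
  solve Keq expr → x = 0.009843; check Q = 0.005669
Then remove 0.5939 M of M.
Step 3:
                   X          C          M
  I            4.581    0.06675       1.42
  C          -0.1664    0.05547     0.1664
  E            4.415     0.1222      1.586
  solve Keq expr → x = 0.05547; check Q = 0.005669

[C]_eq = 0.1222 M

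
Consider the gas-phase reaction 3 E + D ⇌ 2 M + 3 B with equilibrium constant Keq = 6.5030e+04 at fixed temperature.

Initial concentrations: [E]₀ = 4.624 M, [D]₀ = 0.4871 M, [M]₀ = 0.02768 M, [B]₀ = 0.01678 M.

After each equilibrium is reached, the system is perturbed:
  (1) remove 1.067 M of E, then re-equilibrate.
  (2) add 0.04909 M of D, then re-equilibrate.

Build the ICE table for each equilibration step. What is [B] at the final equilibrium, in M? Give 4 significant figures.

Q₀ = 7.5169e-11 vs Keq = 6.5030e+04 ⇒ Q<K, forward
Step 1:
                   E          D          M          B
  init         4.624     0.4871    0.02768    0.01678
  Δ           -1.461    -0.4871     0.9742      1.461
  eq           3.163 1.5755e-06      1.002      1.478
  solve Keq expr → x = 0.4871; check Q = 6.5030e+04
Then remove 1.067 M of E.
Step 2:
                   E          D          M          B
  init         2.096 1.5755e-06      1.002      1.478
  Δ       1.1518e-05 3.8394e-06 -7.6787e-06 -1.1518e-05
  eq           2.096 5.4149e-06      1.002      1.478
  solve Keq expr → x = -3.8394e-06; check Q = 6.5030e+04
Then add 0.04909 M of D.
Step 3:
                   E          D          M          B
  init         2.096     0.0491      1.002      1.478
  Δ          -0.1473   -0.04908    0.09817     0.1473
  eq           1.948 1.0800e-05        1.1      1.625
  solve Keq expr → x = 0.04908; check Q = 6.5030e+04

[B]_eq = 1.625 M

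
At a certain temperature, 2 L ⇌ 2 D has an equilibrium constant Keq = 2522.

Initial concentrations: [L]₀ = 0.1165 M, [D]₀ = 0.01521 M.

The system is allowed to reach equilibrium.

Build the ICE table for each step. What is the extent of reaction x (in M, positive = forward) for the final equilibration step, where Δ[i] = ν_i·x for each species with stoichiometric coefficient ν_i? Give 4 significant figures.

Q₀ = 0.01705 vs Keq = 2522 ⇒ Q<K, forward
Step 1:
                    L           D
  Initial      0.1165     0.01521
  Change      -0.1139      0.1139
  Equil      0.002571      0.1291
  solve Keq expr → x = 0.05696; check Q = 2522

x = 0.05696 M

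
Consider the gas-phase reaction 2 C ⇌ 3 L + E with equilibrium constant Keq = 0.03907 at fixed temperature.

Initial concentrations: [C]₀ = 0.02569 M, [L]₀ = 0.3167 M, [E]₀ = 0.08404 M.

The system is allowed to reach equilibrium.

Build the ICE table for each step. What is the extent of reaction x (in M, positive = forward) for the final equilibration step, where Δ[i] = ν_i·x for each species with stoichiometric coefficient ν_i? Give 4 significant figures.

Q₀ = 4.045 vs Keq = 0.03907 ⇒ Q>K, reverse
Step 1:
                   C          L          E
  Initial    0.02569     0.3167    0.08404
  Change     0.07501    -0.1125    -0.0375
  Equil       0.1007     0.2042    0.04654
  solve Keq expr → x = -0.0375; check Q = 0.03907

x = -0.0375 M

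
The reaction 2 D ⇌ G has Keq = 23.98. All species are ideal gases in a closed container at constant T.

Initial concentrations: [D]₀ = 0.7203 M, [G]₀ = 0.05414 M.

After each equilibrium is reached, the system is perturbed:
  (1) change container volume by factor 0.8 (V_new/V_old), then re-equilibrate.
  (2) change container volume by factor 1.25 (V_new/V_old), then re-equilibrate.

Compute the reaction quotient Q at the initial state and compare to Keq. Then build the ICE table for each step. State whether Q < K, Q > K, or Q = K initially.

Q₀ = 0.1043 vs Keq = 23.98 ⇒ Q<K, forward
Step 1:
                  D         G
  Initial    0.7203   0.05414
  Change    -0.5989    0.2994
  Equil      0.1214    0.3536
  solve Keq expr → x = 0.2994; check Q = 23.98
Then change container volume by factor 0.8 (V_new/V_old).
Step 2:
                  D         G
  Initial    0.1518     0.442
  Change   -0.01489  0.007443
  Equil      0.1369    0.4494
  solve Keq expr → x = 0.007443; check Q = 23.98
Then change container volume by factor 1.25 (V_new/V_old).
Step 3:
                  D         G
  Initial    0.1095    0.3595
  Change    0.01191 -0.005954
  Equil      0.1214    0.3536
  solve Keq expr → x = -0.005954; check Q = 23.98

Q₀ = 0.1043; Q < K (proceeds forward)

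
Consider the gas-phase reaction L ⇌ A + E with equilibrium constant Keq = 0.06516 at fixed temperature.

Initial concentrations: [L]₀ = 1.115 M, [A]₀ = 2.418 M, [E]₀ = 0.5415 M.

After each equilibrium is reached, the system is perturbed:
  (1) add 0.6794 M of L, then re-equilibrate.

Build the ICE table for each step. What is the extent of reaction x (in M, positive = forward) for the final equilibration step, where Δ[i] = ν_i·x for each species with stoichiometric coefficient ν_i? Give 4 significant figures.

x = 0.02137 M

Q₀ = 1.174 vs Keq = 0.06516 ⇒ Q>K, reverse
Step 1:
                   L          A          E
  Initial      1.115      2.418     0.5415
  Change      0.4874    -0.4874    -0.4874
  Equil        1.602      1.931    0.05408
  solve Keq expr → x = -0.4874; check Q = 0.06516
Then add 0.6794 M of L.
Step 2:
                   L          A          E
  Initial      2.282      1.931    0.05408
  Change    -0.02137    0.02137    0.02137
  Equil         2.26      1.952    0.07546
  solve Keq expr → x = 0.02137; check Q = 0.06516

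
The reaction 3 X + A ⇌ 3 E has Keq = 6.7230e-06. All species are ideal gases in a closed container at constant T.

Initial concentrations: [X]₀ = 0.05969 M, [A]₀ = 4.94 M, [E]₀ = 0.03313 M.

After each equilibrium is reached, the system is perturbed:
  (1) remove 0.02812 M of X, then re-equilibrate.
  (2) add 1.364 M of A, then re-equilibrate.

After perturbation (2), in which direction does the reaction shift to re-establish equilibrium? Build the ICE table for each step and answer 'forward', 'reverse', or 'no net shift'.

Direction: forward

Q₀ = 0.03461 vs Keq = 6.7230e-06 ⇒ Q>K, reverse
Step 1:
                  X         A         E
  init      0.05969      4.94   0.03313
  Δ         0.03024   0.01008  -0.03024
  eq        0.08993      4.95  0.002893
  solve Keq expr → x = -0.01008; check Q = 6.7230e-06
Then remove 0.02812 M of X.
Step 2:
                  X         A         E
  init      0.06181      4.95  0.002893
  Δ       8.7627e-04 2.9209e-04 -8.7627e-04
  eq        0.06268      4.95  0.002016
  solve Keq expr → x = -2.9209e-04; check Q = 6.7230e-06
Then add 1.364 M of A.
Step 3:
                  X         A         E
  init      0.06268     6.314  0.002016
  Δ       -1.6463e-04 -5.4878e-05 1.6463e-04
  eq        0.06252     6.314  0.002181
  solve Keq expr → x = 5.4878e-05; check Q = 6.7230e-06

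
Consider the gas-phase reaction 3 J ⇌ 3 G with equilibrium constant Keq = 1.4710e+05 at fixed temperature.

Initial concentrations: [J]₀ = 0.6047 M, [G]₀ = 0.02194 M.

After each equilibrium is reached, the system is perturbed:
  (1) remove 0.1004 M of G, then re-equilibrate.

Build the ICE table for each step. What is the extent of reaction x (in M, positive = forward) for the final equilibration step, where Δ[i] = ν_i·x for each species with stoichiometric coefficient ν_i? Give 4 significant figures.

Q₀ = 4.7763e-05 vs Keq = 1.4710e+05 ⇒ Q<K, forward
Step 1:
                   J          G
  I           0.6047    0.02194
  C           -0.593      0.593
  E          0.01165      0.615
  solve Keq expr → x = 0.1977; check Q = 1.4710e+05
Then remove 0.1004 M of G.
Step 2:
                   J          G
  I          0.01165     0.5146
  C        -0.001867   0.001867
  E         0.009784     0.5165
  solve Keq expr → x = 6.2219e-04; check Q = 1.4710e+05

x = 6.2219e-04 M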